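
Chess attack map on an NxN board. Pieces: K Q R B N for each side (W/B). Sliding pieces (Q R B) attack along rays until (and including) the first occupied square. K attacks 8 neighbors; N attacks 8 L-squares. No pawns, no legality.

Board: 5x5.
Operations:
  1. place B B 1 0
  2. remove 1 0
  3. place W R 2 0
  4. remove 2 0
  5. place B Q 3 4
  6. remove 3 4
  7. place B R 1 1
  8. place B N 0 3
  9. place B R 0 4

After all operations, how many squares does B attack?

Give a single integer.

Op 1: place BB@(1,0)
Op 2: remove (1,0)
Op 3: place WR@(2,0)
Op 4: remove (2,0)
Op 5: place BQ@(3,4)
Op 6: remove (3,4)
Op 7: place BR@(1,1)
Op 8: place BN@(0,3)
Op 9: place BR@(0,4)
Per-piece attacks for B:
  BN@(0,3): attacks (2,4) (1,1) (2,2)
  BR@(0,4): attacks (0,3) (1,4) (2,4) (3,4) (4,4) [ray(0,-1) blocked at (0,3)]
  BR@(1,1): attacks (1,2) (1,3) (1,4) (1,0) (2,1) (3,1) (4,1) (0,1)
Union (14 distinct): (0,1) (0,3) (1,0) (1,1) (1,2) (1,3) (1,4) (2,1) (2,2) (2,4) (3,1) (3,4) (4,1) (4,4)

Answer: 14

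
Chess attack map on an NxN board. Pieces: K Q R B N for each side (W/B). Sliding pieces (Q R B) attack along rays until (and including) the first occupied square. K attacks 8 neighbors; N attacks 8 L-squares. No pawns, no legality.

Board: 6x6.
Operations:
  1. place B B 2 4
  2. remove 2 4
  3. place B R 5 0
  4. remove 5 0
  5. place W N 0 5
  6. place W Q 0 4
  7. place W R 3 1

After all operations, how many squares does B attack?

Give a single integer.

Answer: 0

Derivation:
Op 1: place BB@(2,4)
Op 2: remove (2,4)
Op 3: place BR@(5,0)
Op 4: remove (5,0)
Op 5: place WN@(0,5)
Op 6: place WQ@(0,4)
Op 7: place WR@(3,1)
Per-piece attacks for B:
Union (0 distinct): (none)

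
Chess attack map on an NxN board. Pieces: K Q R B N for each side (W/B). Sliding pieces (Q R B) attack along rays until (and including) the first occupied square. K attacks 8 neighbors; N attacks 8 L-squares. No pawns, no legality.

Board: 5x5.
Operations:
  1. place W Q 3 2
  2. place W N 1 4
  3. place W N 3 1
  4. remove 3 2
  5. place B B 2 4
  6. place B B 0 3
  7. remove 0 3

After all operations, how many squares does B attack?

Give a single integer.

Op 1: place WQ@(3,2)
Op 2: place WN@(1,4)
Op 3: place WN@(3,1)
Op 4: remove (3,2)
Op 5: place BB@(2,4)
Op 6: place BB@(0,3)
Op 7: remove (0,3)
Per-piece attacks for B:
  BB@(2,4): attacks (3,3) (4,2) (1,3) (0,2)
Union (4 distinct): (0,2) (1,3) (3,3) (4,2)

Answer: 4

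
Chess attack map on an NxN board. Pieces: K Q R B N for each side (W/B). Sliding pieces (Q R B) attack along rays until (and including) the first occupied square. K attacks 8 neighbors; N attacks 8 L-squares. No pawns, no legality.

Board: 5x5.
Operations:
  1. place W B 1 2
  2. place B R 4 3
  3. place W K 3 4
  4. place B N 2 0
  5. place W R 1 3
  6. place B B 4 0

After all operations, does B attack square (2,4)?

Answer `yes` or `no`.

Op 1: place WB@(1,2)
Op 2: place BR@(4,3)
Op 3: place WK@(3,4)
Op 4: place BN@(2,0)
Op 5: place WR@(1,3)
Op 6: place BB@(4,0)
Per-piece attacks for B:
  BN@(2,0): attacks (3,2) (4,1) (1,2) (0,1)
  BB@(4,0): attacks (3,1) (2,2) (1,3) [ray(-1,1) blocked at (1,3)]
  BR@(4,3): attacks (4,4) (4,2) (4,1) (4,0) (3,3) (2,3) (1,3) [ray(0,-1) blocked at (4,0); ray(-1,0) blocked at (1,3)]
B attacks (2,4): no

Answer: no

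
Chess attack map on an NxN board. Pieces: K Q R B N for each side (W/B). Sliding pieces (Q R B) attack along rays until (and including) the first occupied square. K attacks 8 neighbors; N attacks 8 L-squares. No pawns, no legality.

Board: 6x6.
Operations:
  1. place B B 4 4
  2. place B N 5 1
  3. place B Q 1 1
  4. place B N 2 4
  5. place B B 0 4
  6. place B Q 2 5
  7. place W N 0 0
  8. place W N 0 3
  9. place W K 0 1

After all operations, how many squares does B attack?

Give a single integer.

Answer: 30

Derivation:
Op 1: place BB@(4,4)
Op 2: place BN@(5,1)
Op 3: place BQ@(1,1)
Op 4: place BN@(2,4)
Op 5: place BB@(0,4)
Op 6: place BQ@(2,5)
Op 7: place WN@(0,0)
Op 8: place WN@(0,3)
Op 9: place WK@(0,1)
Per-piece attacks for B:
  BB@(0,4): attacks (1,5) (1,3) (2,2) (3,1) (4,0)
  BQ@(1,1): attacks (1,2) (1,3) (1,4) (1,5) (1,0) (2,1) (3,1) (4,1) (5,1) (0,1) (2,2) (3,3) (4,4) (2,0) (0,2) (0,0) [ray(1,0) blocked at (5,1); ray(-1,0) blocked at (0,1); ray(1,1) blocked at (4,4); ray(-1,-1) blocked at (0,0)]
  BN@(2,4): attacks (4,5) (0,5) (3,2) (4,3) (1,2) (0,3)
  BQ@(2,5): attacks (2,4) (3,5) (4,5) (5,5) (1,5) (0,5) (3,4) (4,3) (5,2) (1,4) (0,3) [ray(0,-1) blocked at (2,4); ray(-1,-1) blocked at (0,3)]
  BB@(4,4): attacks (5,5) (5,3) (3,5) (3,3) (2,2) (1,1) [ray(-1,-1) blocked at (1,1)]
  BN@(5,1): attacks (4,3) (3,2) (3,0)
Union (30 distinct): (0,0) (0,1) (0,2) (0,3) (0,5) (1,0) (1,1) (1,2) (1,3) (1,4) (1,5) (2,0) (2,1) (2,2) (2,4) (3,0) (3,1) (3,2) (3,3) (3,4) (3,5) (4,0) (4,1) (4,3) (4,4) (4,5) (5,1) (5,2) (5,3) (5,5)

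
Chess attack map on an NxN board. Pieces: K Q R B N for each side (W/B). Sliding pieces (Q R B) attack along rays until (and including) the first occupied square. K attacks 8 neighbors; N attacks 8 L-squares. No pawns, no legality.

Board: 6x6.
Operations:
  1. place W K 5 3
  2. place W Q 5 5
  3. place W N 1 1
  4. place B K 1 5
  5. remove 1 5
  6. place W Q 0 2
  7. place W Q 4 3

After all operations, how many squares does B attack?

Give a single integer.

Answer: 0

Derivation:
Op 1: place WK@(5,3)
Op 2: place WQ@(5,5)
Op 3: place WN@(1,1)
Op 4: place BK@(1,5)
Op 5: remove (1,5)
Op 6: place WQ@(0,2)
Op 7: place WQ@(4,3)
Per-piece attacks for B:
Union (0 distinct): (none)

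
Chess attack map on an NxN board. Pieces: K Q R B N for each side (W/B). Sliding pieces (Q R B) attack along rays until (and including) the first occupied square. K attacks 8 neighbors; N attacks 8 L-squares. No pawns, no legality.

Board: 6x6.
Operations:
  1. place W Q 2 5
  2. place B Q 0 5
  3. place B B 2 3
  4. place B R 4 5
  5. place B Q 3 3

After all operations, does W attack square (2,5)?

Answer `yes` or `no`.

Op 1: place WQ@(2,5)
Op 2: place BQ@(0,5)
Op 3: place BB@(2,3)
Op 4: place BR@(4,5)
Op 5: place BQ@(3,3)
Per-piece attacks for W:
  WQ@(2,5): attacks (2,4) (2,3) (3,5) (4,5) (1,5) (0,5) (3,4) (4,3) (5,2) (1,4) (0,3) [ray(0,-1) blocked at (2,3); ray(1,0) blocked at (4,5); ray(-1,0) blocked at (0,5)]
W attacks (2,5): no

Answer: no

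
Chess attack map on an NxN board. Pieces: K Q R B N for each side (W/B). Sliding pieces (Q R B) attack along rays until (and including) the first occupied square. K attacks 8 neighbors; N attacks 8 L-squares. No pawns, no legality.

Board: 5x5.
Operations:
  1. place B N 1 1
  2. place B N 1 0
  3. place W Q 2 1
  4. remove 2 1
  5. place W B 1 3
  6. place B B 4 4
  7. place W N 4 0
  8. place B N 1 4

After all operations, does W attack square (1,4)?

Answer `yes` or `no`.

Op 1: place BN@(1,1)
Op 2: place BN@(1,0)
Op 3: place WQ@(2,1)
Op 4: remove (2,1)
Op 5: place WB@(1,3)
Op 6: place BB@(4,4)
Op 7: place WN@(4,0)
Op 8: place BN@(1,4)
Per-piece attacks for W:
  WB@(1,3): attacks (2,4) (2,2) (3,1) (4,0) (0,4) (0,2) [ray(1,-1) blocked at (4,0)]
  WN@(4,0): attacks (3,2) (2,1)
W attacks (1,4): no

Answer: no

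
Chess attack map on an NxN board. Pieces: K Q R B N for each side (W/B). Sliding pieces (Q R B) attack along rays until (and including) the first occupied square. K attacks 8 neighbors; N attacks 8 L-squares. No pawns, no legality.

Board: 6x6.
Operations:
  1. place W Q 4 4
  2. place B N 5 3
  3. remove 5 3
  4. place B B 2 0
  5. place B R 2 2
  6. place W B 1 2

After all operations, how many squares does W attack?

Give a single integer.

Op 1: place WQ@(4,4)
Op 2: place BN@(5,3)
Op 3: remove (5,3)
Op 4: place BB@(2,0)
Op 5: place BR@(2,2)
Op 6: place WB@(1,2)
Per-piece attacks for W:
  WB@(1,2): attacks (2,3) (3,4) (4,5) (2,1) (3,0) (0,3) (0,1)
  WQ@(4,4): attacks (4,5) (4,3) (4,2) (4,1) (4,0) (5,4) (3,4) (2,4) (1,4) (0,4) (5,5) (5,3) (3,5) (3,3) (2,2) [ray(-1,-1) blocked at (2,2)]
Union (20 distinct): (0,1) (0,3) (0,4) (1,4) (2,1) (2,2) (2,3) (2,4) (3,0) (3,3) (3,4) (3,5) (4,0) (4,1) (4,2) (4,3) (4,5) (5,3) (5,4) (5,5)

Answer: 20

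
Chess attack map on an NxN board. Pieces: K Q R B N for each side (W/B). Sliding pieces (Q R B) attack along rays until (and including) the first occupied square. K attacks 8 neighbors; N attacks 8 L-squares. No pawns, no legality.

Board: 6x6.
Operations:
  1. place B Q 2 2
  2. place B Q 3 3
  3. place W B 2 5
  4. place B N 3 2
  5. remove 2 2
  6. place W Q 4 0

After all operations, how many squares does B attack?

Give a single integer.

Answer: 19

Derivation:
Op 1: place BQ@(2,2)
Op 2: place BQ@(3,3)
Op 3: place WB@(2,5)
Op 4: place BN@(3,2)
Op 5: remove (2,2)
Op 6: place WQ@(4,0)
Per-piece attacks for B:
  BN@(3,2): attacks (4,4) (5,3) (2,4) (1,3) (4,0) (5,1) (2,0) (1,1)
  BQ@(3,3): attacks (3,4) (3,5) (3,2) (4,3) (5,3) (2,3) (1,3) (0,3) (4,4) (5,5) (4,2) (5,1) (2,4) (1,5) (2,2) (1,1) (0,0) [ray(0,-1) blocked at (3,2)]
Union (19 distinct): (0,0) (0,3) (1,1) (1,3) (1,5) (2,0) (2,2) (2,3) (2,4) (3,2) (3,4) (3,5) (4,0) (4,2) (4,3) (4,4) (5,1) (5,3) (5,5)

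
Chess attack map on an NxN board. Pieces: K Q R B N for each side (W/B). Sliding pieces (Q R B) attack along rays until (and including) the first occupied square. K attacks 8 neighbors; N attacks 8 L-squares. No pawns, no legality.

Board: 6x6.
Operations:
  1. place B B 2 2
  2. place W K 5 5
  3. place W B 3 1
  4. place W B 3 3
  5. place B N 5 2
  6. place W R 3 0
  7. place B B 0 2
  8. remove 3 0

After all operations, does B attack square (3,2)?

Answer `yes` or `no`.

Op 1: place BB@(2,2)
Op 2: place WK@(5,5)
Op 3: place WB@(3,1)
Op 4: place WB@(3,3)
Op 5: place BN@(5,2)
Op 6: place WR@(3,0)
Op 7: place BB@(0,2)
Op 8: remove (3,0)
Per-piece attacks for B:
  BB@(0,2): attacks (1,3) (2,4) (3,5) (1,1) (2,0)
  BB@(2,2): attacks (3,3) (3,1) (1,3) (0,4) (1,1) (0,0) [ray(1,1) blocked at (3,3); ray(1,-1) blocked at (3,1)]
  BN@(5,2): attacks (4,4) (3,3) (4,0) (3,1)
B attacks (3,2): no

Answer: no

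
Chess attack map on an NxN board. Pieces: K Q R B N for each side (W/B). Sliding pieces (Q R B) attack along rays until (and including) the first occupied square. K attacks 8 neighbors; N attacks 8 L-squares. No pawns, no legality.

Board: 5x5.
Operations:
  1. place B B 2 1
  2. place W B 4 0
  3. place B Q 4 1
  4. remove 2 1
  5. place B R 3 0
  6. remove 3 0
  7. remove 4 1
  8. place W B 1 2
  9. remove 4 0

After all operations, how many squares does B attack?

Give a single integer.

Op 1: place BB@(2,1)
Op 2: place WB@(4,0)
Op 3: place BQ@(4,1)
Op 4: remove (2,1)
Op 5: place BR@(3,0)
Op 6: remove (3,0)
Op 7: remove (4,1)
Op 8: place WB@(1,2)
Op 9: remove (4,0)
Per-piece attacks for B:
Union (0 distinct): (none)

Answer: 0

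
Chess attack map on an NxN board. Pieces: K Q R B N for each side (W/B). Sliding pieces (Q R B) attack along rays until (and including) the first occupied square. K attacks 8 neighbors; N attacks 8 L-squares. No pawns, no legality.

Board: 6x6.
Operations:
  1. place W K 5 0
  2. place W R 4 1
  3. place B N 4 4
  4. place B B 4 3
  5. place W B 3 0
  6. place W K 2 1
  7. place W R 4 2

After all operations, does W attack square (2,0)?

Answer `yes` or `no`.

Answer: yes

Derivation:
Op 1: place WK@(5,0)
Op 2: place WR@(4,1)
Op 3: place BN@(4,4)
Op 4: place BB@(4,3)
Op 5: place WB@(3,0)
Op 6: place WK@(2,1)
Op 7: place WR@(4,2)
Per-piece attacks for W:
  WK@(2,1): attacks (2,2) (2,0) (3,1) (1,1) (3,2) (3,0) (1,2) (1,0)
  WB@(3,0): attacks (4,1) (2,1) [ray(1,1) blocked at (4,1); ray(-1,1) blocked at (2,1)]
  WR@(4,1): attacks (4,2) (4,0) (5,1) (3,1) (2,1) [ray(0,1) blocked at (4,2); ray(-1,0) blocked at (2,1)]
  WR@(4,2): attacks (4,3) (4,1) (5,2) (3,2) (2,2) (1,2) (0,2) [ray(0,1) blocked at (4,3); ray(0,-1) blocked at (4,1)]
  WK@(5,0): attacks (5,1) (4,0) (4,1)
W attacks (2,0): yes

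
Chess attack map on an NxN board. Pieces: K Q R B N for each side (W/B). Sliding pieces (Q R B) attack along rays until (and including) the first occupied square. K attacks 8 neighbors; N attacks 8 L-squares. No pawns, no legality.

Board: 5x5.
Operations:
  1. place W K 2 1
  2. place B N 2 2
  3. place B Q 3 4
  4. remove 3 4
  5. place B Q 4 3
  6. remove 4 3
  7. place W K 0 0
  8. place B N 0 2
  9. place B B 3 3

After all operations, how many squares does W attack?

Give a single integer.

Op 1: place WK@(2,1)
Op 2: place BN@(2,2)
Op 3: place BQ@(3,4)
Op 4: remove (3,4)
Op 5: place BQ@(4,3)
Op 6: remove (4,3)
Op 7: place WK@(0,0)
Op 8: place BN@(0,2)
Op 9: place BB@(3,3)
Per-piece attacks for W:
  WK@(0,0): attacks (0,1) (1,0) (1,1)
  WK@(2,1): attacks (2,2) (2,0) (3,1) (1,1) (3,2) (3,0) (1,2) (1,0)
Union (9 distinct): (0,1) (1,0) (1,1) (1,2) (2,0) (2,2) (3,0) (3,1) (3,2)

Answer: 9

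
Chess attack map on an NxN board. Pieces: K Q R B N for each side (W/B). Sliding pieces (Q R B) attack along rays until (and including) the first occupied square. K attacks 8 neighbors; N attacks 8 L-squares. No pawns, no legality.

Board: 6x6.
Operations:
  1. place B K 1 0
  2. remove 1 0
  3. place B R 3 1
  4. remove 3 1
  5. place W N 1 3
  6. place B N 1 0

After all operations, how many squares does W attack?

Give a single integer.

Answer: 6

Derivation:
Op 1: place BK@(1,0)
Op 2: remove (1,0)
Op 3: place BR@(3,1)
Op 4: remove (3,1)
Op 5: place WN@(1,3)
Op 6: place BN@(1,0)
Per-piece attacks for W:
  WN@(1,3): attacks (2,5) (3,4) (0,5) (2,1) (3,2) (0,1)
Union (6 distinct): (0,1) (0,5) (2,1) (2,5) (3,2) (3,4)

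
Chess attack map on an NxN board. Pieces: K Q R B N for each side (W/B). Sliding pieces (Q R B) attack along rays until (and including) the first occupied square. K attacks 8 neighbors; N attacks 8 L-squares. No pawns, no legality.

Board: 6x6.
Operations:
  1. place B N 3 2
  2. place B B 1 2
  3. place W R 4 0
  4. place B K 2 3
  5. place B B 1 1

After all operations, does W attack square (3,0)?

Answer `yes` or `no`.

Op 1: place BN@(3,2)
Op 2: place BB@(1,2)
Op 3: place WR@(4,0)
Op 4: place BK@(2,3)
Op 5: place BB@(1,1)
Per-piece attacks for W:
  WR@(4,0): attacks (4,1) (4,2) (4,3) (4,4) (4,5) (5,0) (3,0) (2,0) (1,0) (0,0)
W attacks (3,0): yes

Answer: yes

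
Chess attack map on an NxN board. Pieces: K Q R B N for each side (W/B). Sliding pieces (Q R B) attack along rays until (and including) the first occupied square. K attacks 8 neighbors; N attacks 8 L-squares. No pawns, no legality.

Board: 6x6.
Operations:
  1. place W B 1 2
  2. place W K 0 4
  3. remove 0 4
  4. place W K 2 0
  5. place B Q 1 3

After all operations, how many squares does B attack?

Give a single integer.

Answer: 15

Derivation:
Op 1: place WB@(1,2)
Op 2: place WK@(0,4)
Op 3: remove (0,4)
Op 4: place WK@(2,0)
Op 5: place BQ@(1,3)
Per-piece attacks for B:
  BQ@(1,3): attacks (1,4) (1,5) (1,2) (2,3) (3,3) (4,3) (5,3) (0,3) (2,4) (3,5) (2,2) (3,1) (4,0) (0,4) (0,2) [ray(0,-1) blocked at (1,2)]
Union (15 distinct): (0,2) (0,3) (0,4) (1,2) (1,4) (1,5) (2,2) (2,3) (2,4) (3,1) (3,3) (3,5) (4,0) (4,3) (5,3)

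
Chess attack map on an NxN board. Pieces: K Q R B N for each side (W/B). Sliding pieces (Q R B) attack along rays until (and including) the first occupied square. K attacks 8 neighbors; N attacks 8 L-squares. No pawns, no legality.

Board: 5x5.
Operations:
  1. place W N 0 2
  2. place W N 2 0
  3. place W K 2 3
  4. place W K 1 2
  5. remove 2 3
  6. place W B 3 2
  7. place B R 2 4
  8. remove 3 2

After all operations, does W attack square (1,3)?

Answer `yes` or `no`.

Op 1: place WN@(0,2)
Op 2: place WN@(2,0)
Op 3: place WK@(2,3)
Op 4: place WK@(1,2)
Op 5: remove (2,3)
Op 6: place WB@(3,2)
Op 7: place BR@(2,4)
Op 8: remove (3,2)
Per-piece attacks for W:
  WN@(0,2): attacks (1,4) (2,3) (1,0) (2,1)
  WK@(1,2): attacks (1,3) (1,1) (2,2) (0,2) (2,3) (2,1) (0,3) (0,1)
  WN@(2,0): attacks (3,2) (4,1) (1,2) (0,1)
W attacks (1,3): yes

Answer: yes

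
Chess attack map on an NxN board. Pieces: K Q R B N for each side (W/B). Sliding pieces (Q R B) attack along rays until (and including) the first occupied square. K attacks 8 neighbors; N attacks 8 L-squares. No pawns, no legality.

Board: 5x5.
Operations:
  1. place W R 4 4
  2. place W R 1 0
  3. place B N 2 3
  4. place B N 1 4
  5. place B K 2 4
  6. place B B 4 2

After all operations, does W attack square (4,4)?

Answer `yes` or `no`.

Op 1: place WR@(4,4)
Op 2: place WR@(1,0)
Op 3: place BN@(2,3)
Op 4: place BN@(1,4)
Op 5: place BK@(2,4)
Op 6: place BB@(4,2)
Per-piece attacks for W:
  WR@(1,0): attacks (1,1) (1,2) (1,3) (1,4) (2,0) (3,0) (4,0) (0,0) [ray(0,1) blocked at (1,4)]
  WR@(4,4): attacks (4,3) (4,2) (3,4) (2,4) [ray(0,-1) blocked at (4,2); ray(-1,0) blocked at (2,4)]
W attacks (4,4): no

Answer: no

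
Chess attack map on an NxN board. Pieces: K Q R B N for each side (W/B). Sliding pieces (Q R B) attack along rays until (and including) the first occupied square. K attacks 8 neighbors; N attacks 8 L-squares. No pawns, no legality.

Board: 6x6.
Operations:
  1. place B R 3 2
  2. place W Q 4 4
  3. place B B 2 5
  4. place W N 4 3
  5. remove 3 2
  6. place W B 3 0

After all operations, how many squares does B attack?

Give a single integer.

Answer: 4

Derivation:
Op 1: place BR@(3,2)
Op 2: place WQ@(4,4)
Op 3: place BB@(2,5)
Op 4: place WN@(4,3)
Op 5: remove (3,2)
Op 6: place WB@(3,0)
Per-piece attacks for B:
  BB@(2,5): attacks (3,4) (4,3) (1,4) (0,3) [ray(1,-1) blocked at (4,3)]
Union (4 distinct): (0,3) (1,4) (3,4) (4,3)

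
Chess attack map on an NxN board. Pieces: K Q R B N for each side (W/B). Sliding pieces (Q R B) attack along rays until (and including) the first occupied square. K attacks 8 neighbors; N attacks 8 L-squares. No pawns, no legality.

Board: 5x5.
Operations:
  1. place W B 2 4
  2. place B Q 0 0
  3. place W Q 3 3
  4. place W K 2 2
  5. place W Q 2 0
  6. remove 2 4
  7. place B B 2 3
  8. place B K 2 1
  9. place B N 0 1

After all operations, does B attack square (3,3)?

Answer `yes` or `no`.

Answer: no

Derivation:
Op 1: place WB@(2,4)
Op 2: place BQ@(0,0)
Op 3: place WQ@(3,3)
Op 4: place WK@(2,2)
Op 5: place WQ@(2,0)
Op 6: remove (2,4)
Op 7: place BB@(2,3)
Op 8: place BK@(2,1)
Op 9: place BN@(0,1)
Per-piece attacks for B:
  BQ@(0,0): attacks (0,1) (1,0) (2,0) (1,1) (2,2) [ray(0,1) blocked at (0,1); ray(1,0) blocked at (2,0); ray(1,1) blocked at (2,2)]
  BN@(0,1): attacks (1,3) (2,2) (2,0)
  BK@(2,1): attacks (2,2) (2,0) (3,1) (1,1) (3,2) (3,0) (1,2) (1,0)
  BB@(2,3): attacks (3,4) (3,2) (4,1) (1,4) (1,2) (0,1) [ray(-1,-1) blocked at (0,1)]
B attacks (3,3): no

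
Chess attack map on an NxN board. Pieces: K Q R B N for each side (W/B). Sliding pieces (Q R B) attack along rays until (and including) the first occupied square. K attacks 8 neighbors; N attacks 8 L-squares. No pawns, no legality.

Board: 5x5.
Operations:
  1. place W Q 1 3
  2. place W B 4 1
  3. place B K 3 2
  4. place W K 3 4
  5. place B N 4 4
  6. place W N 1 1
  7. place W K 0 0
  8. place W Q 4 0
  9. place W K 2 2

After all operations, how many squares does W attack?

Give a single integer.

Op 1: place WQ@(1,3)
Op 2: place WB@(4,1)
Op 3: place BK@(3,2)
Op 4: place WK@(3,4)
Op 5: place BN@(4,4)
Op 6: place WN@(1,1)
Op 7: place WK@(0,0)
Op 8: place WQ@(4,0)
Op 9: place WK@(2,2)
Per-piece attacks for W:
  WK@(0,0): attacks (0,1) (1,0) (1,1)
  WN@(1,1): attacks (2,3) (3,2) (0,3) (3,0)
  WQ@(1,3): attacks (1,4) (1,2) (1,1) (2,3) (3,3) (4,3) (0,3) (2,4) (2,2) (0,4) (0,2) [ray(0,-1) blocked at (1,1); ray(1,-1) blocked at (2,2)]
  WK@(2,2): attacks (2,3) (2,1) (3,2) (1,2) (3,3) (3,1) (1,3) (1,1)
  WK@(3,4): attacks (3,3) (4,4) (2,4) (4,3) (2,3)
  WQ@(4,0): attacks (4,1) (3,0) (2,0) (1,0) (0,0) (3,1) (2,2) [ray(0,1) blocked at (4,1); ray(-1,0) blocked at (0,0); ray(-1,1) blocked at (2,2)]
  WB@(4,1): attacks (3,2) (3,0) [ray(-1,1) blocked at (3,2)]
Union (22 distinct): (0,0) (0,1) (0,2) (0,3) (0,4) (1,0) (1,1) (1,2) (1,3) (1,4) (2,0) (2,1) (2,2) (2,3) (2,4) (3,0) (3,1) (3,2) (3,3) (4,1) (4,3) (4,4)

Answer: 22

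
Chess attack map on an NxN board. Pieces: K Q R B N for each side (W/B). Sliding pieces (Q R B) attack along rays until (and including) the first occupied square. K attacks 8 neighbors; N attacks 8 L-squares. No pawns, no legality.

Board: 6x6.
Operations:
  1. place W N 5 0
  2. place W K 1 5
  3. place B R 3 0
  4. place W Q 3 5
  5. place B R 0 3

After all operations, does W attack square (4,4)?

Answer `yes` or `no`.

Answer: yes

Derivation:
Op 1: place WN@(5,0)
Op 2: place WK@(1,5)
Op 3: place BR@(3,0)
Op 4: place WQ@(3,5)
Op 5: place BR@(0,3)
Per-piece attacks for W:
  WK@(1,5): attacks (1,4) (2,5) (0,5) (2,4) (0,4)
  WQ@(3,5): attacks (3,4) (3,3) (3,2) (3,1) (3,0) (4,5) (5,5) (2,5) (1,5) (4,4) (5,3) (2,4) (1,3) (0,2) [ray(0,-1) blocked at (3,0); ray(-1,0) blocked at (1,5)]
  WN@(5,0): attacks (4,2) (3,1)
W attacks (4,4): yes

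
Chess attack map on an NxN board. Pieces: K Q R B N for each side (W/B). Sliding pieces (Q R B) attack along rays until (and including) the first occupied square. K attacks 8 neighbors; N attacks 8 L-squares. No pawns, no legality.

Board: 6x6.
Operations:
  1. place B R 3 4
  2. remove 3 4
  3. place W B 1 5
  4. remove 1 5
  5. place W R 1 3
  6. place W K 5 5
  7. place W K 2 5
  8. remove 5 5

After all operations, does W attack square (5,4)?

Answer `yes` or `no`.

Op 1: place BR@(3,4)
Op 2: remove (3,4)
Op 3: place WB@(1,5)
Op 4: remove (1,5)
Op 5: place WR@(1,3)
Op 6: place WK@(5,5)
Op 7: place WK@(2,5)
Op 8: remove (5,5)
Per-piece attacks for W:
  WR@(1,3): attacks (1,4) (1,5) (1,2) (1,1) (1,0) (2,3) (3,3) (4,3) (5,3) (0,3)
  WK@(2,5): attacks (2,4) (3,5) (1,5) (3,4) (1,4)
W attacks (5,4): no

Answer: no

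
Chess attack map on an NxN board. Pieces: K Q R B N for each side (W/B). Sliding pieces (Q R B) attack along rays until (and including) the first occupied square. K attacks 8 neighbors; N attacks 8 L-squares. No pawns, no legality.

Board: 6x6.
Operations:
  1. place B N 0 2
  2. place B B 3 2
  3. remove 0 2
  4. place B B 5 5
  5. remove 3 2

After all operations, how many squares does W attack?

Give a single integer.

Op 1: place BN@(0,2)
Op 2: place BB@(3,2)
Op 3: remove (0,2)
Op 4: place BB@(5,5)
Op 5: remove (3,2)
Per-piece attacks for W:
Union (0 distinct): (none)

Answer: 0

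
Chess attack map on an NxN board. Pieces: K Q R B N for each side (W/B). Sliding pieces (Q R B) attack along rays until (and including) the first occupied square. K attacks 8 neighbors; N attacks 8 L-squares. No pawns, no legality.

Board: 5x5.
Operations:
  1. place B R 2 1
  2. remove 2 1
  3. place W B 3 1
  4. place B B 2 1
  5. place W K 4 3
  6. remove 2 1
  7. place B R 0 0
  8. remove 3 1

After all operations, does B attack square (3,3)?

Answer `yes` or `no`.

Answer: no

Derivation:
Op 1: place BR@(2,1)
Op 2: remove (2,1)
Op 3: place WB@(3,1)
Op 4: place BB@(2,1)
Op 5: place WK@(4,3)
Op 6: remove (2,1)
Op 7: place BR@(0,0)
Op 8: remove (3,1)
Per-piece attacks for B:
  BR@(0,0): attacks (0,1) (0,2) (0,3) (0,4) (1,0) (2,0) (3,0) (4,0)
B attacks (3,3): no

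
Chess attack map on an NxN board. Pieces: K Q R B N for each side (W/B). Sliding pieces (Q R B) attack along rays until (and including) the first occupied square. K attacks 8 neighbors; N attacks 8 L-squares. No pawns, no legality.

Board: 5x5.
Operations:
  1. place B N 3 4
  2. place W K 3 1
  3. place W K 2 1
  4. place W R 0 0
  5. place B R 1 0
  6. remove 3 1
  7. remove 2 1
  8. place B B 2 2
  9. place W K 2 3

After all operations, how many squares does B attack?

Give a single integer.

Op 1: place BN@(3,4)
Op 2: place WK@(3,1)
Op 3: place WK@(2,1)
Op 4: place WR@(0,0)
Op 5: place BR@(1,0)
Op 6: remove (3,1)
Op 7: remove (2,1)
Op 8: place BB@(2,2)
Op 9: place WK@(2,3)
Per-piece attacks for B:
  BR@(1,0): attacks (1,1) (1,2) (1,3) (1,4) (2,0) (3,0) (4,0) (0,0) [ray(-1,0) blocked at (0,0)]
  BB@(2,2): attacks (3,3) (4,4) (3,1) (4,0) (1,3) (0,4) (1,1) (0,0) [ray(-1,-1) blocked at (0,0)]
  BN@(3,4): attacks (4,2) (2,2) (1,3)
Union (14 distinct): (0,0) (0,4) (1,1) (1,2) (1,3) (1,4) (2,0) (2,2) (3,0) (3,1) (3,3) (4,0) (4,2) (4,4)

Answer: 14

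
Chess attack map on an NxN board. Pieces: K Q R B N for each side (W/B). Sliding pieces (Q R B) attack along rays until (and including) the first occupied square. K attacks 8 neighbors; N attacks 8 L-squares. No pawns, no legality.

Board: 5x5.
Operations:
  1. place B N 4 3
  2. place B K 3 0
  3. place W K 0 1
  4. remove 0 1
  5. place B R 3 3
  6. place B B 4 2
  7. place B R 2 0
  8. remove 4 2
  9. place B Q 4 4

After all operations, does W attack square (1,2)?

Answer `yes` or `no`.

Answer: no

Derivation:
Op 1: place BN@(4,3)
Op 2: place BK@(3,0)
Op 3: place WK@(0,1)
Op 4: remove (0,1)
Op 5: place BR@(3,3)
Op 6: place BB@(4,2)
Op 7: place BR@(2,0)
Op 8: remove (4,2)
Op 9: place BQ@(4,4)
Per-piece attacks for W:
W attacks (1,2): no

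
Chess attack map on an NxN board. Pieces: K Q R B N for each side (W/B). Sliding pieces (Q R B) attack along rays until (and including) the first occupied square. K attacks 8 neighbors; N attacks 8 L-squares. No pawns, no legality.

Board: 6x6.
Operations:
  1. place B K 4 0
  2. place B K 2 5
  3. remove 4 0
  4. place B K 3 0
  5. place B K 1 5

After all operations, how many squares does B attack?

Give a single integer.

Answer: 13

Derivation:
Op 1: place BK@(4,0)
Op 2: place BK@(2,5)
Op 3: remove (4,0)
Op 4: place BK@(3,0)
Op 5: place BK@(1,5)
Per-piece attacks for B:
  BK@(1,5): attacks (1,4) (2,5) (0,5) (2,4) (0,4)
  BK@(2,5): attacks (2,4) (3,5) (1,5) (3,4) (1,4)
  BK@(3,0): attacks (3,1) (4,0) (2,0) (4,1) (2,1)
Union (13 distinct): (0,4) (0,5) (1,4) (1,5) (2,0) (2,1) (2,4) (2,5) (3,1) (3,4) (3,5) (4,0) (4,1)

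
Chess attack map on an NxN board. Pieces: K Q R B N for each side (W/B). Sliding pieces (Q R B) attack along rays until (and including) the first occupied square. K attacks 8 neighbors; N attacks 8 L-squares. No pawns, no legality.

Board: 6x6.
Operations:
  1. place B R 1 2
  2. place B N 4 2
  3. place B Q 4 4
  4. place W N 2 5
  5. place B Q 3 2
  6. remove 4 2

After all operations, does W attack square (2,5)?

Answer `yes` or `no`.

Answer: no

Derivation:
Op 1: place BR@(1,2)
Op 2: place BN@(4,2)
Op 3: place BQ@(4,4)
Op 4: place WN@(2,5)
Op 5: place BQ@(3,2)
Op 6: remove (4,2)
Per-piece attacks for W:
  WN@(2,5): attacks (3,3) (4,4) (1,3) (0,4)
W attacks (2,5): no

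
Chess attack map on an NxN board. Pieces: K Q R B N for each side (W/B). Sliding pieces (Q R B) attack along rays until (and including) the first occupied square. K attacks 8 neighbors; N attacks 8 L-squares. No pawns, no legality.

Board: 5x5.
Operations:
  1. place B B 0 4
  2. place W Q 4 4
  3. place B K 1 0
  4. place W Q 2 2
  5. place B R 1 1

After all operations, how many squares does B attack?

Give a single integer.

Op 1: place BB@(0,4)
Op 2: place WQ@(4,4)
Op 3: place BK@(1,0)
Op 4: place WQ@(2,2)
Op 5: place BR@(1,1)
Per-piece attacks for B:
  BB@(0,4): attacks (1,3) (2,2) [ray(1,-1) blocked at (2,2)]
  BK@(1,0): attacks (1,1) (2,0) (0,0) (2,1) (0,1)
  BR@(1,1): attacks (1,2) (1,3) (1,4) (1,0) (2,1) (3,1) (4,1) (0,1) [ray(0,-1) blocked at (1,0)]
Union (12 distinct): (0,0) (0,1) (1,0) (1,1) (1,2) (1,3) (1,4) (2,0) (2,1) (2,2) (3,1) (4,1)

Answer: 12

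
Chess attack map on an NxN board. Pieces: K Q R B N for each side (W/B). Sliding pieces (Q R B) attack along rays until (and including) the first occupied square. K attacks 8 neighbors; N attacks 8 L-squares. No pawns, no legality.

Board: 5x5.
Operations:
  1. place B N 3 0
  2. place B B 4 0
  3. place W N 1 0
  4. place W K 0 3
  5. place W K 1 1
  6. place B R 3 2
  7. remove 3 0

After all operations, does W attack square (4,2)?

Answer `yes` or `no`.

Op 1: place BN@(3,0)
Op 2: place BB@(4,0)
Op 3: place WN@(1,0)
Op 4: place WK@(0,3)
Op 5: place WK@(1,1)
Op 6: place BR@(3,2)
Op 7: remove (3,0)
Per-piece attacks for W:
  WK@(0,3): attacks (0,4) (0,2) (1,3) (1,4) (1,2)
  WN@(1,0): attacks (2,2) (3,1) (0,2)
  WK@(1,1): attacks (1,2) (1,0) (2,1) (0,1) (2,2) (2,0) (0,2) (0,0)
W attacks (4,2): no

Answer: no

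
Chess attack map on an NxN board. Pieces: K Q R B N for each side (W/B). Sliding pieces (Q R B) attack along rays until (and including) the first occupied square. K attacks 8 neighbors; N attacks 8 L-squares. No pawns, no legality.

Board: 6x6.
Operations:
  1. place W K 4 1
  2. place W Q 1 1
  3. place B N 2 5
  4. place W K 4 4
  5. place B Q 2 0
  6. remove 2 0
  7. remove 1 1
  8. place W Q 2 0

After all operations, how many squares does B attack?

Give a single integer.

Answer: 4

Derivation:
Op 1: place WK@(4,1)
Op 2: place WQ@(1,1)
Op 3: place BN@(2,5)
Op 4: place WK@(4,4)
Op 5: place BQ@(2,0)
Op 6: remove (2,0)
Op 7: remove (1,1)
Op 8: place WQ@(2,0)
Per-piece attacks for B:
  BN@(2,5): attacks (3,3) (4,4) (1,3) (0,4)
Union (4 distinct): (0,4) (1,3) (3,3) (4,4)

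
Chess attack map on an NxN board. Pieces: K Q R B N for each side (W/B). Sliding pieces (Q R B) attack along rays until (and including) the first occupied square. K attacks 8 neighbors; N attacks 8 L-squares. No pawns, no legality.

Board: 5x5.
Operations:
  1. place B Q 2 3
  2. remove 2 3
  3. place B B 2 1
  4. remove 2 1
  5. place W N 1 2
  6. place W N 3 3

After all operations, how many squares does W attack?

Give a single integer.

Op 1: place BQ@(2,3)
Op 2: remove (2,3)
Op 3: place BB@(2,1)
Op 4: remove (2,1)
Op 5: place WN@(1,2)
Op 6: place WN@(3,3)
Per-piece attacks for W:
  WN@(1,2): attacks (2,4) (3,3) (0,4) (2,0) (3,1) (0,0)
  WN@(3,3): attacks (1,4) (4,1) (2,1) (1,2)
Union (10 distinct): (0,0) (0,4) (1,2) (1,4) (2,0) (2,1) (2,4) (3,1) (3,3) (4,1)

Answer: 10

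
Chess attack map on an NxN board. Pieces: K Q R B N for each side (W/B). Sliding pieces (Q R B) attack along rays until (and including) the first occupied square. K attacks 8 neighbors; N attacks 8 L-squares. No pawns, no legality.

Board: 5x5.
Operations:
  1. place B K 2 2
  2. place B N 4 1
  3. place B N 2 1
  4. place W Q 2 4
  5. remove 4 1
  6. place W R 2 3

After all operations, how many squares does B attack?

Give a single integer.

Answer: 12

Derivation:
Op 1: place BK@(2,2)
Op 2: place BN@(4,1)
Op 3: place BN@(2,1)
Op 4: place WQ@(2,4)
Op 5: remove (4,1)
Op 6: place WR@(2,3)
Per-piece attacks for B:
  BN@(2,1): attacks (3,3) (4,2) (1,3) (0,2) (4,0) (0,0)
  BK@(2,2): attacks (2,3) (2,1) (3,2) (1,2) (3,3) (3,1) (1,3) (1,1)
Union (12 distinct): (0,0) (0,2) (1,1) (1,2) (1,3) (2,1) (2,3) (3,1) (3,2) (3,3) (4,0) (4,2)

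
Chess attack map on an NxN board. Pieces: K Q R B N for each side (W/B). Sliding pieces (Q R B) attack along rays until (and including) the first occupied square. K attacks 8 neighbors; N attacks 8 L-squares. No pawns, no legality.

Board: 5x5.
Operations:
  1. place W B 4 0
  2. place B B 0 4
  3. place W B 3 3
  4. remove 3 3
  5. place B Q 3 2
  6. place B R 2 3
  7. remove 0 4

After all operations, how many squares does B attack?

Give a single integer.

Op 1: place WB@(4,0)
Op 2: place BB@(0,4)
Op 3: place WB@(3,3)
Op 4: remove (3,3)
Op 5: place BQ@(3,2)
Op 6: place BR@(2,3)
Op 7: remove (0,4)
Per-piece attacks for B:
  BR@(2,3): attacks (2,4) (2,2) (2,1) (2,0) (3,3) (4,3) (1,3) (0,3)
  BQ@(3,2): attacks (3,3) (3,4) (3,1) (3,0) (4,2) (2,2) (1,2) (0,2) (4,3) (4,1) (2,3) (2,1) (1,0) [ray(-1,1) blocked at (2,3)]
Union (17 distinct): (0,2) (0,3) (1,0) (1,2) (1,3) (2,0) (2,1) (2,2) (2,3) (2,4) (3,0) (3,1) (3,3) (3,4) (4,1) (4,2) (4,3)

Answer: 17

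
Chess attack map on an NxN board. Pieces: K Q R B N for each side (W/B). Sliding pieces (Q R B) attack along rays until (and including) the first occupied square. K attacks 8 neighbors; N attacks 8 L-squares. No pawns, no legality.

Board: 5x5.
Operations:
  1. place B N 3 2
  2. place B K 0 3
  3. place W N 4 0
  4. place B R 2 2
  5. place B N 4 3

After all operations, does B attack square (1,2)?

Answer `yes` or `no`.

Op 1: place BN@(3,2)
Op 2: place BK@(0,3)
Op 3: place WN@(4,0)
Op 4: place BR@(2,2)
Op 5: place BN@(4,3)
Per-piece attacks for B:
  BK@(0,3): attacks (0,4) (0,2) (1,3) (1,4) (1,2)
  BR@(2,2): attacks (2,3) (2,4) (2,1) (2,0) (3,2) (1,2) (0,2) [ray(1,0) blocked at (3,2)]
  BN@(3,2): attacks (4,4) (2,4) (1,3) (4,0) (2,0) (1,1)
  BN@(4,3): attacks (2,4) (3,1) (2,2)
B attacks (1,2): yes

Answer: yes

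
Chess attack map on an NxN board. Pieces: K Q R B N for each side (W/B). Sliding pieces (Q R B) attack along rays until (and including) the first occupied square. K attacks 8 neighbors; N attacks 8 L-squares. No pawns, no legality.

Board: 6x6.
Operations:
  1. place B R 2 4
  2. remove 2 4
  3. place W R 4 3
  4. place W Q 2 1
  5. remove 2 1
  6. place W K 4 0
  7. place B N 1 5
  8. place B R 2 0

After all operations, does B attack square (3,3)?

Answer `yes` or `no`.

Op 1: place BR@(2,4)
Op 2: remove (2,4)
Op 3: place WR@(4,3)
Op 4: place WQ@(2,1)
Op 5: remove (2,1)
Op 6: place WK@(4,0)
Op 7: place BN@(1,5)
Op 8: place BR@(2,0)
Per-piece attacks for B:
  BN@(1,5): attacks (2,3) (3,4) (0,3)
  BR@(2,0): attacks (2,1) (2,2) (2,3) (2,4) (2,5) (3,0) (4,0) (1,0) (0,0) [ray(1,0) blocked at (4,0)]
B attacks (3,3): no

Answer: no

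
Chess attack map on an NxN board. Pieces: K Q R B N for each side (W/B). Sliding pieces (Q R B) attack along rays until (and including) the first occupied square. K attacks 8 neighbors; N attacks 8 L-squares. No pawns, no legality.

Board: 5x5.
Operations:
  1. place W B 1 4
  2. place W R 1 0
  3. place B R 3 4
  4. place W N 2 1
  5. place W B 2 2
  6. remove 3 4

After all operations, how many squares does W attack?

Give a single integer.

Answer: 18

Derivation:
Op 1: place WB@(1,4)
Op 2: place WR@(1,0)
Op 3: place BR@(3,4)
Op 4: place WN@(2,1)
Op 5: place WB@(2,2)
Op 6: remove (3,4)
Per-piece attacks for W:
  WR@(1,0): attacks (1,1) (1,2) (1,3) (1,4) (2,0) (3,0) (4,0) (0,0) [ray(0,1) blocked at (1,4)]
  WB@(1,4): attacks (2,3) (3,2) (4,1) (0,3)
  WN@(2,1): attacks (3,3) (4,2) (1,3) (0,2) (4,0) (0,0)
  WB@(2,2): attacks (3,3) (4,4) (3,1) (4,0) (1,3) (0,4) (1,1) (0,0)
Union (18 distinct): (0,0) (0,2) (0,3) (0,4) (1,1) (1,2) (1,3) (1,4) (2,0) (2,3) (3,0) (3,1) (3,2) (3,3) (4,0) (4,1) (4,2) (4,4)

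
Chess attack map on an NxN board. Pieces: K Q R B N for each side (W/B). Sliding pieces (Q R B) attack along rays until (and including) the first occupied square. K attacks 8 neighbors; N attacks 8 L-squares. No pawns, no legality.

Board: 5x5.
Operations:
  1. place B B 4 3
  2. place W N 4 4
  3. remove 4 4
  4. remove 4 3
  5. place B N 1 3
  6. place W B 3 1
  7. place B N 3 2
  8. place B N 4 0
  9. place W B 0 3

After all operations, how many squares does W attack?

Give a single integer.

Answer: 9

Derivation:
Op 1: place BB@(4,3)
Op 2: place WN@(4,4)
Op 3: remove (4,4)
Op 4: remove (4,3)
Op 5: place BN@(1,3)
Op 6: place WB@(3,1)
Op 7: place BN@(3,2)
Op 8: place BN@(4,0)
Op 9: place WB@(0,3)
Per-piece attacks for W:
  WB@(0,3): attacks (1,4) (1,2) (2,1) (3,0)
  WB@(3,1): attacks (4,2) (4,0) (2,2) (1,3) (2,0) [ray(1,-1) blocked at (4,0); ray(-1,1) blocked at (1,3)]
Union (9 distinct): (1,2) (1,3) (1,4) (2,0) (2,1) (2,2) (3,0) (4,0) (4,2)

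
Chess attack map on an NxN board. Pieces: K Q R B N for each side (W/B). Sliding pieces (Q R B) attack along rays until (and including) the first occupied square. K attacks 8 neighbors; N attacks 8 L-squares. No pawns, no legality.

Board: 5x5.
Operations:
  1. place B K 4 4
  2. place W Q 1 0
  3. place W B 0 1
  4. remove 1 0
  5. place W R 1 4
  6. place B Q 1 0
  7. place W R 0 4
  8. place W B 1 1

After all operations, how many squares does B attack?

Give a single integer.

Op 1: place BK@(4,4)
Op 2: place WQ@(1,0)
Op 3: place WB@(0,1)
Op 4: remove (1,0)
Op 5: place WR@(1,4)
Op 6: place BQ@(1,0)
Op 7: place WR@(0,4)
Op 8: place WB@(1,1)
Per-piece attacks for B:
  BQ@(1,0): attacks (1,1) (2,0) (3,0) (4,0) (0,0) (2,1) (3,2) (4,3) (0,1) [ray(0,1) blocked at (1,1); ray(-1,1) blocked at (0,1)]
  BK@(4,4): attacks (4,3) (3,4) (3,3)
Union (11 distinct): (0,0) (0,1) (1,1) (2,0) (2,1) (3,0) (3,2) (3,3) (3,4) (4,0) (4,3)

Answer: 11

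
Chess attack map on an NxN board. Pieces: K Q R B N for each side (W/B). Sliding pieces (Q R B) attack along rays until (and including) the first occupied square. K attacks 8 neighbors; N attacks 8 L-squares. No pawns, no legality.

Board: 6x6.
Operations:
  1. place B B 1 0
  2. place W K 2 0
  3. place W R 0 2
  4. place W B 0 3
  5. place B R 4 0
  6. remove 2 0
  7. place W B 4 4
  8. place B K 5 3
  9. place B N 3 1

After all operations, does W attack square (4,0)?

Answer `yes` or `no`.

Answer: no

Derivation:
Op 1: place BB@(1,0)
Op 2: place WK@(2,0)
Op 3: place WR@(0,2)
Op 4: place WB@(0,3)
Op 5: place BR@(4,0)
Op 6: remove (2,0)
Op 7: place WB@(4,4)
Op 8: place BK@(5,3)
Op 9: place BN@(3,1)
Per-piece attacks for W:
  WR@(0,2): attacks (0,3) (0,1) (0,0) (1,2) (2,2) (3,2) (4,2) (5,2) [ray(0,1) blocked at (0,3)]
  WB@(0,3): attacks (1,4) (2,5) (1,2) (2,1) (3,0)
  WB@(4,4): attacks (5,5) (5,3) (3,5) (3,3) (2,2) (1,1) (0,0) [ray(1,-1) blocked at (5,3)]
W attacks (4,0): no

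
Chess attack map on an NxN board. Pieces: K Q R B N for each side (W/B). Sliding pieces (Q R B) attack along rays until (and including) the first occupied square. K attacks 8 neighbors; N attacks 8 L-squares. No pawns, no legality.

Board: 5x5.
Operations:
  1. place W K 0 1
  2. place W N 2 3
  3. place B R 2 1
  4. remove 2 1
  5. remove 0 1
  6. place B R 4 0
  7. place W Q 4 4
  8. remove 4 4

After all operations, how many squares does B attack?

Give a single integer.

Op 1: place WK@(0,1)
Op 2: place WN@(2,3)
Op 3: place BR@(2,1)
Op 4: remove (2,1)
Op 5: remove (0,1)
Op 6: place BR@(4,0)
Op 7: place WQ@(4,4)
Op 8: remove (4,4)
Per-piece attacks for B:
  BR@(4,0): attacks (4,1) (4,2) (4,3) (4,4) (3,0) (2,0) (1,0) (0,0)
Union (8 distinct): (0,0) (1,0) (2,0) (3,0) (4,1) (4,2) (4,3) (4,4)

Answer: 8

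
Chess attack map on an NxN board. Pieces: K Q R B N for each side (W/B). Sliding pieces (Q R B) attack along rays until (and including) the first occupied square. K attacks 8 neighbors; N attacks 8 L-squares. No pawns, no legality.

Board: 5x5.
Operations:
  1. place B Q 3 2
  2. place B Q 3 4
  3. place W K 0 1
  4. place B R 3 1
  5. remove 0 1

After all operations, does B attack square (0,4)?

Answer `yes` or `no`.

Op 1: place BQ@(3,2)
Op 2: place BQ@(3,4)
Op 3: place WK@(0,1)
Op 4: place BR@(3,1)
Op 5: remove (0,1)
Per-piece attacks for B:
  BR@(3,1): attacks (3,2) (3,0) (4,1) (2,1) (1,1) (0,1) [ray(0,1) blocked at (3,2)]
  BQ@(3,2): attacks (3,3) (3,4) (3,1) (4,2) (2,2) (1,2) (0,2) (4,3) (4,1) (2,3) (1,4) (2,1) (1,0) [ray(0,1) blocked at (3,4); ray(0,-1) blocked at (3,1)]
  BQ@(3,4): attacks (3,3) (3,2) (4,4) (2,4) (1,4) (0,4) (4,3) (2,3) (1,2) (0,1) [ray(0,-1) blocked at (3,2)]
B attacks (0,4): yes

Answer: yes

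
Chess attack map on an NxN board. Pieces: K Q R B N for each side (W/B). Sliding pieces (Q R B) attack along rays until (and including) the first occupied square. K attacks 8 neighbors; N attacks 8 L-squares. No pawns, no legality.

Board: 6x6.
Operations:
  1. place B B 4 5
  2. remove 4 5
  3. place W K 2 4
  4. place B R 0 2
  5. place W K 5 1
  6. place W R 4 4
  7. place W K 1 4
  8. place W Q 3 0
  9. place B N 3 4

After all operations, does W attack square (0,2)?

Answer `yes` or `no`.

Op 1: place BB@(4,5)
Op 2: remove (4,5)
Op 3: place WK@(2,4)
Op 4: place BR@(0,2)
Op 5: place WK@(5,1)
Op 6: place WR@(4,4)
Op 7: place WK@(1,4)
Op 8: place WQ@(3,0)
Op 9: place BN@(3,4)
Per-piece attacks for W:
  WK@(1,4): attacks (1,5) (1,3) (2,4) (0,4) (2,5) (2,3) (0,5) (0,3)
  WK@(2,4): attacks (2,5) (2,3) (3,4) (1,4) (3,5) (3,3) (1,5) (1,3)
  WQ@(3,0): attacks (3,1) (3,2) (3,3) (3,4) (4,0) (5,0) (2,0) (1,0) (0,0) (4,1) (5,2) (2,1) (1,2) (0,3) [ray(0,1) blocked at (3,4)]
  WR@(4,4): attacks (4,5) (4,3) (4,2) (4,1) (4,0) (5,4) (3,4) [ray(-1,0) blocked at (3,4)]
  WK@(5,1): attacks (5,2) (5,0) (4,1) (4,2) (4,0)
W attacks (0,2): no

Answer: no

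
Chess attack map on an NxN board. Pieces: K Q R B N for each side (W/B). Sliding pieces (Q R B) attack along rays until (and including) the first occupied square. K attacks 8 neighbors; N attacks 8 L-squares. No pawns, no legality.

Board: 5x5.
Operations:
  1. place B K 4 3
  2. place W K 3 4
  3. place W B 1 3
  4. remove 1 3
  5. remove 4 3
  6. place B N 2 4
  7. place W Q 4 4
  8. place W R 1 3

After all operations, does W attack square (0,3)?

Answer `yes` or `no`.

Answer: yes

Derivation:
Op 1: place BK@(4,3)
Op 2: place WK@(3,4)
Op 3: place WB@(1,3)
Op 4: remove (1,3)
Op 5: remove (4,3)
Op 6: place BN@(2,4)
Op 7: place WQ@(4,4)
Op 8: place WR@(1,3)
Per-piece attacks for W:
  WR@(1,3): attacks (1,4) (1,2) (1,1) (1,0) (2,3) (3,3) (4,3) (0,3)
  WK@(3,4): attacks (3,3) (4,4) (2,4) (4,3) (2,3)
  WQ@(4,4): attacks (4,3) (4,2) (4,1) (4,0) (3,4) (3,3) (2,2) (1,1) (0,0) [ray(-1,0) blocked at (3,4)]
W attacks (0,3): yes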